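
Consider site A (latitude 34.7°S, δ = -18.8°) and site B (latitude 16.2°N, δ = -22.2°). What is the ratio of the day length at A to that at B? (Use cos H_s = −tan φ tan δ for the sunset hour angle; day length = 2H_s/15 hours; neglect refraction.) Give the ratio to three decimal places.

A: H_s = arccos(−tan -34.7° · tan -18.8°) = 103.63°, so 2H_s/15 = 13.8173 h.
B: H_s = arccos(−tan 16.2° · tan -22.2°) = 83.19°, so 2H_s/15 = 11.0920 h.
Ratio A/B = 13.8173 / 11.0920 = 1.2457.

1.246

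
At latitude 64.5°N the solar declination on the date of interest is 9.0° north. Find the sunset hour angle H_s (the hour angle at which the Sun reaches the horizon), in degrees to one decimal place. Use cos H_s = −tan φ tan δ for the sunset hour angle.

−tan φ tan δ = −(2.0965)(0.1584) = -0.3321; H_s = arccos(-0.3321) = 109.40°.

109.4°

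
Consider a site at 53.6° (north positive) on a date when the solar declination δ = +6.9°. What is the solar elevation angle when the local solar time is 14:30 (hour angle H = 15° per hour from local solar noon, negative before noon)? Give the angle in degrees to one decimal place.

Hour angle H = 15° × (14.5 − 12) = 37.50°.
cos θ_z = sin(53.6°) sin(6.9°) + cos(53.6°) cos(6.9°) cos(37.50°) = 0.0967 + 0.4674 = 0.5641.
θ_z = arccos(0.5641) = 55.66°, so the elevation is 90° − 55.66° = 34.34°.

34.3°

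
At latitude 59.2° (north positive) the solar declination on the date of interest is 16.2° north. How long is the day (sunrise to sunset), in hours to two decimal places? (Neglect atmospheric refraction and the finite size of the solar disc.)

15.89 hours

The sunset hour angle satisfies cos H_s = −tan φ tan δ = -0.4874, giving H_s = 119.17°.
Day length = 2 H_s / 15° h⁻¹ = 238.34° / 15 = 15.889 h.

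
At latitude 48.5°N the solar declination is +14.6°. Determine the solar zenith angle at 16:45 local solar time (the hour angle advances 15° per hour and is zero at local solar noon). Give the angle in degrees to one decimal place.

66.7°

Hour angle H = 15° × (16.75 − 12) = 71.25°.
cos θ_z = sin φ sin δ + cos φ cos δ cos H = (0.7490)(0.2521) + (0.6626)(0.9677)(0.3214) = 0.3949.
θ_z = arccos(0.3949) = 66.74°.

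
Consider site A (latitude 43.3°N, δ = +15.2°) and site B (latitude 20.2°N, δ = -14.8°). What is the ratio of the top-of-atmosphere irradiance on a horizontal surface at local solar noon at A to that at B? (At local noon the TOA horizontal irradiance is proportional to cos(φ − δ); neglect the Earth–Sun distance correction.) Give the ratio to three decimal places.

A: cos θ_z = cos(43.3° − (15.2°)) = 0.8821.
B: cos θ_z = cos(20.2° − (-14.8°)) = 0.8192.
Ratio A/B = 0.8821 / 0.8192 = 1.0768.

1.077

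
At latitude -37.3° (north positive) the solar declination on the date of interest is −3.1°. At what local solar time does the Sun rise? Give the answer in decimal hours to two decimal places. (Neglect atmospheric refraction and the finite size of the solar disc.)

cos H_s = −tan(-37.3°) · tan(-3.1°) = -0.0413, so H_s = arccos(-0.0413) = 92.37°.
Sunrise is at 12 − H_s/15 = 12 − 6.158 = 5.842 h local solar time.

5.84 h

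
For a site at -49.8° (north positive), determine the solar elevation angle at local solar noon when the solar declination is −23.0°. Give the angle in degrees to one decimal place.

At local solar noon the hour angle is zero, so the elevation is 90° − |φ − δ| = 90° − |-49.8° − (-23.0°)| = 90° − 26.8° = 63.2°.

63.2°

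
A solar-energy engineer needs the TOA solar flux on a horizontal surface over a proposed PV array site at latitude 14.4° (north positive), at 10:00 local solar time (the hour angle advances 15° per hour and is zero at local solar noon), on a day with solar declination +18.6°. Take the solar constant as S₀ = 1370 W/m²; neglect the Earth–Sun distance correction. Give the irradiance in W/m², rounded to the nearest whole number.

Hour angle H = 15° × (10 − 12) = -30.00°.
cos θ_z = sin φ sin δ + cos φ cos δ cos H = (0.2487)(0.3190) + (0.9686)(0.9478)(0.8660) = 0.8744.
Top-of-atmosphere irradiance = S₀ cos θ_z = 1370 × 0.8744 = 1197.93 W/m².

1198 W/m²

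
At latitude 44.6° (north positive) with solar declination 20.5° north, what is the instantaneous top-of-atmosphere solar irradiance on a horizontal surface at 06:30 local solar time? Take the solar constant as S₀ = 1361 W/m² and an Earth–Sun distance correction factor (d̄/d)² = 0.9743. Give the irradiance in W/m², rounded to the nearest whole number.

442 W/m²

Hour angle H = 15° × (6.5 − 12) = -82.50°.
With φ = 44.6°, δ = 20.5°, H = -82.50°: sin φ sin δ = 0.2459, cos φ cos δ cos H = 0.0871, so cos θ_z = 0.3330.
Top-of-atmosphere irradiance = S₀ (d̄/d)² cos θ_z = 1361 × 0.9743 × 0.3330 = 441.57 W/m².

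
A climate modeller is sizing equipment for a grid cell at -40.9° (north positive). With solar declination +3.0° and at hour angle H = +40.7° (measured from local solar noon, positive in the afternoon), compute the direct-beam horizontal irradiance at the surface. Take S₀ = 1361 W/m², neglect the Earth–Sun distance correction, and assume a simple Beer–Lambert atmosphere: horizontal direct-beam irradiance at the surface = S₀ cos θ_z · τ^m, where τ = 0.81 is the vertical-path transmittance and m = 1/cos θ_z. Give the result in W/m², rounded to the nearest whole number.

cos θ_z = sin(-40.9°) sin(3.0°) + cos(-40.9°) cos(3.0°) cos(40.70°) = -0.0343 + 0.5723 = 0.5380.
Air mass m = 1/cos θ_z = 1/0.5380 = 1.859; τ^m = 0.81^1.859 = 0.6759.
Surface direct beam = 1361 × 0.5380 × 0.6759 = 494.91 W/m².

495 W/m²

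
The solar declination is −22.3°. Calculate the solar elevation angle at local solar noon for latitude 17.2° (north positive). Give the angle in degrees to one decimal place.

At local solar noon the hour angle is zero, so the elevation is 90° − |φ − δ| = 90° − |17.2° − (-22.3°)| = 90° − 39.5° = 50.5°.

50.5°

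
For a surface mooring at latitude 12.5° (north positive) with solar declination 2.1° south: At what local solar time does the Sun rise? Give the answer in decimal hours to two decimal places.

6.03 h

cos H_s = −tan(12.5°) · tan(-2.1°) = 0.0081, so H_s = arccos(0.0081) = 89.54°.
Sunrise is at 12 − H_s/15 = 12 − 5.969 = 6.031 h local solar time.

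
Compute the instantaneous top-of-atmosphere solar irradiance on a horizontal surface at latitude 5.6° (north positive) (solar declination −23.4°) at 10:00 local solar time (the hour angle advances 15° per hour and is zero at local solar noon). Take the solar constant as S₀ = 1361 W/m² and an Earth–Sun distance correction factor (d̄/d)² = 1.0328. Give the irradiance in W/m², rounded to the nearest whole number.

Hour angle H = 15° × (10 − 12) = -30.00°.
With φ = 5.6°, δ = -23.4°, H = -30.00°: sin φ sin δ = -0.0388, cos φ cos δ cos H = 0.7910, so cos θ_z = 0.7522.
Top-of-atmosphere irradiance = S₀ (d̄/d)² cos θ_z = 1361 × 1.0328 × 0.7522 = 1057.32 W/m².

1057 W/m²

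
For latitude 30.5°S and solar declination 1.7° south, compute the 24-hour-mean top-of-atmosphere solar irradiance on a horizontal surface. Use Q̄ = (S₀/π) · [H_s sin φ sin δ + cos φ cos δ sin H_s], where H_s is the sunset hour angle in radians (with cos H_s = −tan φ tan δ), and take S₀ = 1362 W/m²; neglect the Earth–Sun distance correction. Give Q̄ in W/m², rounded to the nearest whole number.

384 W/m²

The sunset hour angle satisfies cos H_s = −tan φ tan δ = -0.0175, giving H_s = 91.00°. In radians, H_s = 1.5882.
H_s sin φ sin δ = 1.5882 × -0.5075 × -0.0297 = 0.0239.
cos φ cos δ sin H_s = 0.8616 × 0.9996 × 0.9998 = 0.8611.
Q̄ = (1362/π) × (0.0239 + 0.8611) = 433.54 × 0.8850 = 383.68 W/m².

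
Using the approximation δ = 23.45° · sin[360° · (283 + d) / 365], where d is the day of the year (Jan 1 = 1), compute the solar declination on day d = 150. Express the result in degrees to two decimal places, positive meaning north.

360 × (283 + 150) / 365 = 427.068°; sin(427.068°) = 0.9210.
δ = 23.45 × 0.9210 = 21.597° ≈ +21.60°.

+21.60°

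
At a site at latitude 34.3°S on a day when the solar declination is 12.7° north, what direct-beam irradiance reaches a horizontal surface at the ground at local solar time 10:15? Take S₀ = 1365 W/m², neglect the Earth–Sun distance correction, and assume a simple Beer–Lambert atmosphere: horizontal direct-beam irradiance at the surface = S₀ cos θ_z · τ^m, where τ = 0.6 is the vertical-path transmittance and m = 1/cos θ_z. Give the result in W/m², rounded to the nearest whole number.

Hour angle H = 15° × (10.25 − 12) = -26.25°.
cos θ_z = sin φ sin δ + cos φ cos δ cos H = (-0.5635)(0.2198) + (0.8261)(0.9755)(0.8969) = 0.5989.
Air mass m = 1/cos θ_z = 1/0.5989 = 1.670; τ^m = 0.6^1.670 = 0.4261.
Surface direct beam = 1365 × 0.5989 × 0.4261 = 348.34 W/m².

348 W/m²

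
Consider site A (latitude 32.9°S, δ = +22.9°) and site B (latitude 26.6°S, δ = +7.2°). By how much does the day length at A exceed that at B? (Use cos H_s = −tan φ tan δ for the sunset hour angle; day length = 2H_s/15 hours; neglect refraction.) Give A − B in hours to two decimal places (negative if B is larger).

A: H_s = arccos(−tan -32.9° · tan 22.9°) = 74.14°, so 2H_s/15 = 9.8853 h.
B: H_s = arccos(−tan -26.6° · tan 7.2°) = 86.37°, so 2H_s/15 = 11.5160 h.
A − B = 9.8853 − 11.5160 = -1.6307 h.

-1.63 h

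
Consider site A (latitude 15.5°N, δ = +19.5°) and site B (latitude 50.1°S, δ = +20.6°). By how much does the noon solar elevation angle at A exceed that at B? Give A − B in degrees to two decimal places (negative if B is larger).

A: 90° − |15.5 − (19.5)| = 86.00°.
B: 90° − |-50.1 − (20.6)| = 19.30°.
A − B = 86.00 − 19.30 = 66.70°.

+66.70°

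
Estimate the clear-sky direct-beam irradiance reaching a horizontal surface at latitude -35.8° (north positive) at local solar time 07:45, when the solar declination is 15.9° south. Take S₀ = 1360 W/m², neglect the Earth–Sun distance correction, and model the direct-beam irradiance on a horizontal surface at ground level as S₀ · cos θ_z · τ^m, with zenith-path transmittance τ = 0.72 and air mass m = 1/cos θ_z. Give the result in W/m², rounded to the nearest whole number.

Hour angle H = 15° × (7.75 − 12) = -63.75°.
cos θ_z = sin(-35.8°) sin(-15.9°) + cos(-35.8°) cos(-15.9°) cos(-63.75°) = 0.1603 + 0.3450 = 0.5053.
Air mass m = 1/cos θ_z = 1/0.5053 = 1.979; τ^m = 0.72^1.979 = 0.5220.
Surface direct beam = 1360 × 0.5053 × 0.5220 = 358.72 W/m².

359 W/m²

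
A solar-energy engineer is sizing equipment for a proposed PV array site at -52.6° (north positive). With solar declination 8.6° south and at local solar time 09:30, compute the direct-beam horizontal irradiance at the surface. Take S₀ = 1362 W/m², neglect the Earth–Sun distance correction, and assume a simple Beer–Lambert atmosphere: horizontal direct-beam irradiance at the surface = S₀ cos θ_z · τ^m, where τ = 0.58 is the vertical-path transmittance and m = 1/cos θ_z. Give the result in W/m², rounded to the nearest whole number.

325 W/m²

Hour angle H = 15° × (9.5 − 12) = -37.50°.
cos θ_z = sin φ sin δ + cos φ cos δ cos H = (-0.7944)(-0.1495) + (0.6074)(0.9888)(0.7934) = 0.5953.
Air mass m = 1/cos θ_z = 1/0.5953 = 1.680; τ^m = 0.58^1.680 = 0.4005.
Surface direct beam = 1362 × 0.5953 × 0.4005 = 324.72 W/m².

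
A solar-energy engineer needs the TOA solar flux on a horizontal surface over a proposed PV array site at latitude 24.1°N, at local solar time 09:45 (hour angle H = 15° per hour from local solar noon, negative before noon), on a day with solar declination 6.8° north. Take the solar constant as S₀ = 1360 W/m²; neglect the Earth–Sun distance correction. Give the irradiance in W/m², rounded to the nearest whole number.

1091 W/m²

Hour angle H = 15° × (9.75 − 12) = -33.75°.
With φ = 24.1°, δ = 6.8°, H = -33.75°: sin φ sin δ = 0.0483, cos φ cos δ cos H = 0.7537, so cos θ_z = 0.8020.
Top-of-atmosphere irradiance = S₀ cos θ_z = 1360 × 0.8020 = 1090.72 W/m².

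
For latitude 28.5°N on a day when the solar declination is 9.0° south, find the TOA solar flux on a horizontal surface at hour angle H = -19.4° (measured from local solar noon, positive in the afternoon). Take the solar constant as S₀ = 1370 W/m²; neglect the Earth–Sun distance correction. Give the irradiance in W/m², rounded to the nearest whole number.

cos θ_z = sin(28.5°) sin(-9.0°) + cos(28.5°) cos(-9.0°) cos(-19.40°) = -0.0746 + 0.8187 = 0.7441.
Top-of-atmosphere irradiance = S₀ cos θ_z = 1370 × 0.7441 = 1019.42 W/m².

1019 W/m²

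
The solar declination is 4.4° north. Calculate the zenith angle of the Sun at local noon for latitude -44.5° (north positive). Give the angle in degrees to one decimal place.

48.9°

At local solar noon the hour angle is zero, so the zenith angle is |φ − δ| = |-44.5° − (4.4°)| = 48.9°.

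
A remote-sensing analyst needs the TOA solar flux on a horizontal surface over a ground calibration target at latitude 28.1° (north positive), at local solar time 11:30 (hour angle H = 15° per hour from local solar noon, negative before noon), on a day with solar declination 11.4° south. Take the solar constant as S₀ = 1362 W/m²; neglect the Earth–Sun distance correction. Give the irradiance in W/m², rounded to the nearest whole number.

1041 W/m²

Hour angle H = 15° × (11.5 − 12) = -7.50°.
cos θ_z = sin φ sin δ + cos φ cos δ cos H = (0.4710)(-0.1977) + (0.8821)(0.9803)(0.9914) = 0.7642.
Top-of-atmosphere irradiance = S₀ cos θ_z = 1362 × 0.7642 = 1040.84 W/m².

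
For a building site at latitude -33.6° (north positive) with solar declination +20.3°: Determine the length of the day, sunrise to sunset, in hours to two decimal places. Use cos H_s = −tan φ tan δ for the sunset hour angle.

10.10 hours

−tan φ tan δ = −(-0.6644)(0.3699) = 0.2458; H_s = arccos(0.2458) = 75.77°.
Day length = 2 H_s / 15° h⁻¹ = 151.54° / 15 = 10.103 h.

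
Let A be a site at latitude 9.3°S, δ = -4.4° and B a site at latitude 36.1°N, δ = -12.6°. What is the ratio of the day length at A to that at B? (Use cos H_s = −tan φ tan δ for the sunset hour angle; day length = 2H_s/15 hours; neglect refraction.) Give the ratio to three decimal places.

A: H_s = arccos(−tan -9.3° · tan -4.4°) = 90.72°, so 2H_s/15 = 12.0960 h.
B: H_s = arccos(−tan 36.1° · tan -12.6°) = 80.62°, so 2H_s/15 = 10.7493 h.
Ratio A/B = 12.0960 / 10.7493 = 1.1253.

1.125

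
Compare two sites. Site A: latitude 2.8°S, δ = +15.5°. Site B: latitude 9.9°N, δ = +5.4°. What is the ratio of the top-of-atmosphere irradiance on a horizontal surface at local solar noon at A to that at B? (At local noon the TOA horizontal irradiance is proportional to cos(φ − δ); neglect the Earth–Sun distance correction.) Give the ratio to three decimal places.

0.952

A: cos θ_z = cos(-2.8° − (15.5°)) = 0.9494.
B: cos θ_z = cos(9.9° − (5.4°)) = 0.9969.
Ratio A/B = 0.9494 / 0.9969 = 0.9524.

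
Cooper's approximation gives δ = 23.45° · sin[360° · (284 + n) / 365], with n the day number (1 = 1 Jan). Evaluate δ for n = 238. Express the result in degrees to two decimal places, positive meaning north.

+9.97°

360 × (284 + 238) / 365 = 514.849°; sin(514.849°) = 0.4250.
δ = 23.45 × 0.4250 = 9.966° ≈ +9.97°.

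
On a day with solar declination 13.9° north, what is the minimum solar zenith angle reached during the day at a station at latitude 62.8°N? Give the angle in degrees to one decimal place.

48.9°

At local solar noon the hour angle is zero, so the zenith angle is |φ − δ| = |62.8° − (13.9°)| = 48.9°.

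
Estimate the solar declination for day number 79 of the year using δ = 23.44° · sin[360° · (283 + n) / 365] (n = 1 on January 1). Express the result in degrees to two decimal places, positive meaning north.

360 × (283 + 79) / 365 = 357.041°; sin(357.041°) = -0.0516.
δ = 23.44 × -0.0516 = -1.210° ≈ -1.21°.

-1.21°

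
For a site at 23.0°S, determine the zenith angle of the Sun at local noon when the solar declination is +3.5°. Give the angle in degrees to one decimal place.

26.5°

At local solar noon the hour angle is zero, so the zenith angle is |φ − δ| = |-23.0° − (3.5°)| = 26.5°.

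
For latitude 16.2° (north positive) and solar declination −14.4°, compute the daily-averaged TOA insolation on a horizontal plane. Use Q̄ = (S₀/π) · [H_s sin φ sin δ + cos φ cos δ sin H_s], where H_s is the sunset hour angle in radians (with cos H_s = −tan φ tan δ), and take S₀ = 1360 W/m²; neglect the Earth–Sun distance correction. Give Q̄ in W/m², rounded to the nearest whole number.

357 W/m²

−tan φ tan δ = −(0.2905)(-0.2568) = 0.0746; H_s = arccos(0.0746) = 85.72°. In radians, H_s = 1.4961.
H_s sin φ sin δ = 1.4961 × 0.2790 × -0.2487 = -0.1038.
cos φ cos δ sin H_s = 0.9603 × 0.9686 × 0.9972 = 0.9275.
Q̄ = (1360/π) × (-0.1038 + 0.9275) = 432.90 × 0.8237 = 356.58 W/m².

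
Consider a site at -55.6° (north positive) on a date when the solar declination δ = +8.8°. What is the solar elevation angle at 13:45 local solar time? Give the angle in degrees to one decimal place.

22.0°

Hour angle H = 15° × (13.75 − 12) = 26.25°.
With φ = -55.6°, δ = 8.8°, H = 26.25°: sin φ sin δ = -0.1262, cos φ cos δ cos H = 0.5007, so cos θ_z = 0.3745.
θ_z = arccos(0.3745) = 68.01°, so the elevation is 90° − 68.01° = 21.99°.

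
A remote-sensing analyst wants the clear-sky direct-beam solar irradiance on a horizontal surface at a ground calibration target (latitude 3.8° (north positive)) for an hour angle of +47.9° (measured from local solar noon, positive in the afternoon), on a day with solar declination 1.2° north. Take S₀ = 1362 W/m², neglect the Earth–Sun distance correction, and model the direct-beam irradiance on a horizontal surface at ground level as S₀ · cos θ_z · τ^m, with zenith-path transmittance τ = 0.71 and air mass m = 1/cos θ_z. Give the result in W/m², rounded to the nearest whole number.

With φ = 3.8°, δ = 1.2°, H = 47.90°: sin φ sin δ = 0.0014, cos φ cos δ cos H = 0.6688, so cos θ_z = 0.6702.
Air mass m = 1/cos θ_z = 1/0.6702 = 1.492; τ^m = 0.71^1.492 = 0.5999.
Surface direct beam = 1362 × 0.6702 × 0.5999 = 547.60 W/m².

548 W/m²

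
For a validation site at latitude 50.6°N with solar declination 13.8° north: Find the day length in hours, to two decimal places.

14.32 hours

−tan φ tan δ = −(1.2174)(0.2456) = -0.2990; H_s = arccos(-0.2990) = 107.40°.
Day length = 2 H_s / 15° h⁻¹ = 214.80° / 15 = 14.320 h.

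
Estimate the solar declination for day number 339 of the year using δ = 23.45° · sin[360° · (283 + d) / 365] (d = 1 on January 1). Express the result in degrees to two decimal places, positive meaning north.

-22.48°

360 × (283 + 339) / 365 = 613.479°; sin(613.479°) = -0.9587.
δ = 23.45 × -0.9587 = -22.482° ≈ -22.48°.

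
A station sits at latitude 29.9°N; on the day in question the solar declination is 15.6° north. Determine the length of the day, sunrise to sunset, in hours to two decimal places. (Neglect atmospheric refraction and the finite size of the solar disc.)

13.23 hours

cos H_s = −tan(29.9°) · tan(15.6°) = -0.1606, so H_s = arccos(-0.1606) = 99.24°.
Day length = 2 H_s / 15° h⁻¹ = 198.48° / 15 = 13.232 h.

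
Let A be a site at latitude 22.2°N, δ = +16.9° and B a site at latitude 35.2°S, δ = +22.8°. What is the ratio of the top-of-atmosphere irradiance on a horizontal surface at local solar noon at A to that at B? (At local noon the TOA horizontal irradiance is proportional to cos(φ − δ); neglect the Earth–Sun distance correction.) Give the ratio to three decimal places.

A: cos θ_z = cos(22.2° − (16.9°)) = 0.9957.
B: cos θ_z = cos(-35.2° − (22.8°)) = 0.5299.
Ratio A/B = 0.9957 / 0.5299 = 1.8790.

1.879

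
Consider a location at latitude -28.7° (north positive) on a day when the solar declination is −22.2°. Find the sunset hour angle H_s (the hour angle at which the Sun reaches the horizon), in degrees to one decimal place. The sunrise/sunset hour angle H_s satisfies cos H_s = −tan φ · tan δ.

102.9°

−tan φ tan δ = −(-0.5475)(-0.4081) = -0.2234; H_s = arccos(-0.2234) = 102.91°.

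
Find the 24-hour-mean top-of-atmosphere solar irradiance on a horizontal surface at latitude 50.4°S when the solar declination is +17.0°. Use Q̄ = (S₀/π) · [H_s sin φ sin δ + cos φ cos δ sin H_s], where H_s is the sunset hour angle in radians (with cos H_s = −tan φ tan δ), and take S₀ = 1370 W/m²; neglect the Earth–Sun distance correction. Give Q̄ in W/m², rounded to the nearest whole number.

−tan φ tan δ = −(-1.2088)(0.3057) = 0.3695; H_s = arccos(0.3695) = 68.32°. In radians, H_s = 1.1924.
H_s sin φ sin δ = 1.1924 × -0.7705 × 0.2924 = -0.2686.
cos φ cos δ sin H_s = 0.6374 × 0.9563 × 0.9293 = 0.5665.
Q̄ = (1370/π) × (-0.2686 + 0.5665) = 436.08 × 0.2979 = 129.91 W/m².

130 W/m²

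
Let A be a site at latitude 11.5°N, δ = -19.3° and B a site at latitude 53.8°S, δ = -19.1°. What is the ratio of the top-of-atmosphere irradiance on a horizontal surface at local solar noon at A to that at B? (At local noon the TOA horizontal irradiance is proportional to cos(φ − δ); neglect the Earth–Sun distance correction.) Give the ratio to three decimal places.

A: cos θ_z = cos(11.5° − (-19.3°)) = 0.8590.
B: cos θ_z = cos(-53.8° − (-19.1°)) = 0.8221.
Ratio A/B = 0.8590 / 0.8221 = 1.0449.

1.045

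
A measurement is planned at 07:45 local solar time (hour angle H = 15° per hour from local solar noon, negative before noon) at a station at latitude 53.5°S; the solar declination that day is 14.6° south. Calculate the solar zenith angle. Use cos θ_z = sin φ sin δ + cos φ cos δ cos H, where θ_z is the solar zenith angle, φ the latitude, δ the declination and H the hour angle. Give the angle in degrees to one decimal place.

Hour angle H = 15° × (7.75 − 12) = -63.75°.
cos θ_z = sin φ sin δ + cos φ cos δ cos H = (-0.8039)(-0.2521) + (0.5948)(0.9677)(0.4423) = 0.4572.
θ_z = arccos(0.4572) = 62.79°.

62.8°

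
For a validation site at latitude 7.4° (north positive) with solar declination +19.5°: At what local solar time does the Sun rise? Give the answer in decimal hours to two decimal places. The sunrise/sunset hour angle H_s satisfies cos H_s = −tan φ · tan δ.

5.82 h

−tan φ tan δ = −(0.1299)(0.3541) = -0.0460; H_s = arccos(-0.0460) = 92.64°.
Sunrise is at 12 − H_s/15 = 12 − 6.176 = 5.824 h local solar time.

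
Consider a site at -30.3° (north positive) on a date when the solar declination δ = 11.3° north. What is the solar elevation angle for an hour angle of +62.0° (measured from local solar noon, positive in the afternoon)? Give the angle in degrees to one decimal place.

17.4°

cos θ_z = sin(-30.3°) sin(11.3°) + cos(-30.3°) cos(11.3°) cos(62.00°) = -0.0989 + 0.3975 = 0.2986.
θ_z = arccos(0.2986) = 72.63°, so the elevation is 90° − 72.63° = 17.37°.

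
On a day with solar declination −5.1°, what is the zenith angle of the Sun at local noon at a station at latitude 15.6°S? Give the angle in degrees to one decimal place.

10.5°

At local solar noon the hour angle is zero, so the zenith angle is |φ − δ| = |-15.6° − (-5.1°)| = 10.5°.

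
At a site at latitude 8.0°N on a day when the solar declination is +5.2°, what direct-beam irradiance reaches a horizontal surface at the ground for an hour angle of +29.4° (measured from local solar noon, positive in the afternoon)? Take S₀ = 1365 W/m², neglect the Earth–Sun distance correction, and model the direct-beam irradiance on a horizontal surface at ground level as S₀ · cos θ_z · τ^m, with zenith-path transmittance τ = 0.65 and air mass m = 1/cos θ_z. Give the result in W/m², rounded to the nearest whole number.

With φ = 8.0°, δ = 5.2°, H = 29.40°: sin φ sin δ = 0.0126, cos φ cos δ cos H = 0.8592, so cos θ_z = 0.8718.
Air mass m = 1/cos θ_z = 1/0.8718 = 1.147; τ^m = 0.65^1.147 = 0.6101.
Surface direct beam = 1365 × 0.8718 × 0.6101 = 726.02 W/m².

726 W/m²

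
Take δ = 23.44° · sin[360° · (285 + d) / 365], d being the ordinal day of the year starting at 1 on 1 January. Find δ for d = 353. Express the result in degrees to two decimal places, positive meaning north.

-23.44°

360 × (285 + 353) / 365 = 629.260°; sin(629.260°) = -0.9999.
δ = 23.44 × -0.9999 = -23.438° ≈ -23.44°.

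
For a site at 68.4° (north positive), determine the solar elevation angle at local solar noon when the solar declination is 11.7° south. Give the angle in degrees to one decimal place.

9.9°

At local solar noon the hour angle is zero, so the elevation is 90° − |φ − δ| = 90° − |68.4° − (-11.7°)| = 90° − 80.1° = 9.9°.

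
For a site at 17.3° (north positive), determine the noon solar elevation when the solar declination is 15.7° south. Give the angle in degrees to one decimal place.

57.0°

At local solar noon the hour angle is zero, so the elevation is 90° − |φ − δ| = 90° − |17.3° − (-15.7°)| = 90° − 33.0° = 57.0°.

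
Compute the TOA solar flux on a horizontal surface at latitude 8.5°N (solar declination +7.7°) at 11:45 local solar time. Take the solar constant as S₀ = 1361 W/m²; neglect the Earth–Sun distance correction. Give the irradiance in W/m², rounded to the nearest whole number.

Hour angle H = 15° × (11.75 − 12) = -3.75°.
With φ = 8.5°, δ = 7.7°, H = -3.75°: sin φ sin δ = 0.0198, cos φ cos δ cos H = 0.9780, so cos θ_z = 0.9978.
Top-of-atmosphere irradiance = S₀ cos θ_z = 1361 × 0.9978 = 1358.01 W/m².

1358 W/m²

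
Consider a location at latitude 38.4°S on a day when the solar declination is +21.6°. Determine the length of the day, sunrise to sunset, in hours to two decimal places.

−tan φ tan δ = −(-0.7926)(0.3959) = 0.3138; H_s = arccos(0.3138) = 71.71°.
Day length = 2 H_s / 15° h⁻¹ = 143.42° / 15 = 9.561 h.

9.56 hours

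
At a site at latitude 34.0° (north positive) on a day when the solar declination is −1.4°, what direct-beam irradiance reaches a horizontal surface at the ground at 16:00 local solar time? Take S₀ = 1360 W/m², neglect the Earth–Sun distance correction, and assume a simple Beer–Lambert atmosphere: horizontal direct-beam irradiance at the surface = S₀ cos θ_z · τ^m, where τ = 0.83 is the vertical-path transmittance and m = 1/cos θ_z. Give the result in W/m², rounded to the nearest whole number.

342 W/m²

Hour angle H = 15° × (16 − 12) = 60.00°.
cos θ_z = sin φ sin δ + cos φ cos δ cos H = (0.5592)(-0.0244) + (0.8290)(0.9997)(0.5000) = 0.4007.
Air mass m = 1/cos θ_z = 1/0.4007 = 2.496; τ^m = 0.83^2.496 = 0.6281.
Surface direct beam = 1360 × 0.4007 × 0.6281 = 342.28 W/m².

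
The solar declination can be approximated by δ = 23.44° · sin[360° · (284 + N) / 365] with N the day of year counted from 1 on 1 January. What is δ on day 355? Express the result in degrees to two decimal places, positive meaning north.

-23.44°

360 × (284 + 355) / 365 = 630.247°; sin(630.247°) = -1.0000.
δ = 23.44 × -1.0000 = -23.440° ≈ -23.44°.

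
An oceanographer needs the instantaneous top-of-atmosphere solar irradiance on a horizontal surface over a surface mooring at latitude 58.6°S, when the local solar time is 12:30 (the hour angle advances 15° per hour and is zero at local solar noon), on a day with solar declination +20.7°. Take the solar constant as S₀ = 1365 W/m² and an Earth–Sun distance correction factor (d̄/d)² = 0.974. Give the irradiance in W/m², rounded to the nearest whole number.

Hour angle H = 15° × (12.5 − 12) = 7.50°.
With φ = -58.6°, δ = 20.7°, H = 7.50°: sin φ sin δ = -0.3017, cos φ cos δ cos H = 0.4832, so cos θ_z = 0.1815.
Top-of-atmosphere irradiance = S₀ (d̄/d)² cos θ_z = 1365 × 0.974 × 0.1815 = 241.31 W/m².

241 W/m²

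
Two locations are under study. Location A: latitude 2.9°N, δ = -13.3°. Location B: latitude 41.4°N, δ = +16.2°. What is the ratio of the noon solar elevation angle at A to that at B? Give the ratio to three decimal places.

A: 90° − |2.9 − (-13.3)| = 73.80°.
B: 90° − |41.4 − (16.2)| = 64.80°.
Ratio A/B = 73.8000 / 64.8000 = 1.1389.

1.139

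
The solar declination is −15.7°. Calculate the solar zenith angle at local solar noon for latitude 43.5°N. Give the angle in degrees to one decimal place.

59.2°

At local solar noon the hour angle is zero, so the zenith angle is |φ − δ| = |43.5° − (-15.7°)| = 59.2°.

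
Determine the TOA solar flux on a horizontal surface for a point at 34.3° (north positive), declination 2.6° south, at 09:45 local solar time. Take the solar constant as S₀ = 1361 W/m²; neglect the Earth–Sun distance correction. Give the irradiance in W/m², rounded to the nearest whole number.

Hour angle H = 15° × (9.75 − 12) = -33.75°.
With φ = 34.3°, δ = -2.6°, H = -33.75°: sin φ sin δ = -0.0256, cos φ cos δ cos H = 0.6862, so cos θ_z = 0.6606.
Top-of-atmosphere irradiance = S₀ cos θ_z = 1361 × 0.6606 = 899.08 W/m².

899 W/m²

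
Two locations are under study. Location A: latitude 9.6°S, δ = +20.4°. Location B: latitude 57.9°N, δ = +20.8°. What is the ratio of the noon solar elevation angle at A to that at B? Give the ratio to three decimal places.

A: 90° − |-9.6 − (20.4)| = 60.00°.
B: 90° − |57.9 − (20.8)| = 52.90°.
Ratio A/B = 60.0000 / 52.9000 = 1.1342.

1.134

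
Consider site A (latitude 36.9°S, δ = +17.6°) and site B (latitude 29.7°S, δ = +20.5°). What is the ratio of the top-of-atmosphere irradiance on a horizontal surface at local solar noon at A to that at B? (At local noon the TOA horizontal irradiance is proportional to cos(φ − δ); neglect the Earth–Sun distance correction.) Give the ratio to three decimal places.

0.907

A: cos θ_z = cos(-36.9° − (17.6°)) = 0.5807.
B: cos θ_z = cos(-29.7° − (20.5°)) = 0.6401.
Ratio A/B = 0.5807 / 0.6401 = 0.9072.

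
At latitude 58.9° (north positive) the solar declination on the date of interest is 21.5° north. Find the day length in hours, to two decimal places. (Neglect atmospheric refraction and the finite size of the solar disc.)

17.44 hours

The sunset hour angle satisfies cos H_s = −tan φ tan δ = -0.6530, giving H_s = 130.77°.
Day length = 2 H_s / 15° h⁻¹ = 261.54° / 15 = 17.436 h.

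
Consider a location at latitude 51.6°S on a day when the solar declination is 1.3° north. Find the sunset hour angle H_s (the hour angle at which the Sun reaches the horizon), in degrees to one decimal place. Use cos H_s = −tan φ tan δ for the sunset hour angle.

88.4°

The sunset hour angle satisfies cos H_s = −tan φ tan δ = 0.0286, giving H_s = 88.36°.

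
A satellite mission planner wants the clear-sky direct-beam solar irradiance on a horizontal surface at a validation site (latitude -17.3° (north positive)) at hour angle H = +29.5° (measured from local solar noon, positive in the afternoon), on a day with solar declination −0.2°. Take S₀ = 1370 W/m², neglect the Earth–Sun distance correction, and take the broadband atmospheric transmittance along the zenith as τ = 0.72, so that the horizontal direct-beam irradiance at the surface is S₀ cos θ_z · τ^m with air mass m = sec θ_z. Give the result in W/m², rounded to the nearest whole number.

cos θ_z = sin(-17.3°) sin(-0.2°) + cos(-17.3°) cos(-0.2°) cos(29.50°) = 0.0010 + 0.8310 = 0.8320.
Air mass m = 1/cos θ_z = 1/0.8320 = 1.202; τ^m = 0.72^1.202 = 0.6738.
Surface direct beam = 1370 × 0.8320 × 0.6738 = 768.02 W/m².

768 W/m²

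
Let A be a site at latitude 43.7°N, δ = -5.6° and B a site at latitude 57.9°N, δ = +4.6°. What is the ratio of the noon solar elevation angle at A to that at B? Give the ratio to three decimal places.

A: 90° − |43.7 − (-5.6)| = 40.70°.
B: 90° − |57.9 − (4.6)| = 36.70°.
Ratio A/B = 40.7000 / 36.7000 = 1.1090.

1.109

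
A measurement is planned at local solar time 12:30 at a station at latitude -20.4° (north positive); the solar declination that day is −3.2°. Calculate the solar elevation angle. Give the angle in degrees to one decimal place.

71.3°

Hour angle H = 15° × (12.5 − 12) = 7.50°.
cos θ_z = sin(-20.4°) sin(-3.2°) + cos(-20.4°) cos(-3.2°) cos(7.50°) = 0.0195 + 0.9278 = 0.9473.
θ_z = arccos(0.9473) = 18.68°, so the elevation is 90° − 18.68° = 71.32°.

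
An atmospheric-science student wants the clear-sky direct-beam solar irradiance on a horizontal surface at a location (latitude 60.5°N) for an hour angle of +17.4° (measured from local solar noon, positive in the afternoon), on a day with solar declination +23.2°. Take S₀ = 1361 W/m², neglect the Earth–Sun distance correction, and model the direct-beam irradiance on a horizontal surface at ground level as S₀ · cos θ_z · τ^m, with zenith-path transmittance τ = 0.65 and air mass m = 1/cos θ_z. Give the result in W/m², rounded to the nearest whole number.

605 W/m²

With φ = 60.5°, δ = 23.2°, H = 17.40°: sin φ sin δ = 0.3429, cos φ cos δ cos H = 0.4319, so cos θ_z = 0.7748.
Air mass m = 1/cos θ_z = 1/0.7748 = 1.291; τ^m = 0.65^1.291 = 0.5734.
Surface direct beam = 1361 × 0.7748 × 0.5734 = 604.65 W/m².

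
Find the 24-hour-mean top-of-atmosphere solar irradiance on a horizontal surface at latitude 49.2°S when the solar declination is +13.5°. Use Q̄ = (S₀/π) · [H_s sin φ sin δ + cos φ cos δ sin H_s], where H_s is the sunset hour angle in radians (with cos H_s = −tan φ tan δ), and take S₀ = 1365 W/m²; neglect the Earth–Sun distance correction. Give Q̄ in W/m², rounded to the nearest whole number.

The sunset hour angle satisfies cos H_s = −tan φ tan δ = 0.2781, giving H_s = 73.85°. In radians, H_s = 1.2889.
H_s sin φ sin δ = 1.2889 × -0.7570 × 0.2334 = -0.2277.
cos φ cos δ sin H_s = 0.6534 × 0.9724 × 0.9605 = 0.6103.
Q̄ = (1365/π) × (-0.2277 + 0.6103) = 434.49 × 0.3826 = 166.24 W/m².

166 W/m²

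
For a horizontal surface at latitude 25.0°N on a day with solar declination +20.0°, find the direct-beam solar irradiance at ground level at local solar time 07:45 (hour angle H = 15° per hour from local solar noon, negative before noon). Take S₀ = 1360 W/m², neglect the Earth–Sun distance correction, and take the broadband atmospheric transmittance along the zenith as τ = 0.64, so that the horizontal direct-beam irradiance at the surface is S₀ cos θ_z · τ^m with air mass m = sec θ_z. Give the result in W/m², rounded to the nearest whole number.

301 W/m²

Hour angle H = 15° × (7.75 − 12) = -63.75°.
cos θ_z = sin φ sin δ + cos φ cos δ cos H = (0.4226)(0.3420) + (0.9063)(0.9397)(0.4423) = 0.5212.
Air mass m = 1/cos θ_z = 1/0.5212 = 1.919; τ^m = 0.64^1.919 = 0.4247.
Surface direct beam = 1360 × 0.5212 × 0.4247 = 301.04 W/m².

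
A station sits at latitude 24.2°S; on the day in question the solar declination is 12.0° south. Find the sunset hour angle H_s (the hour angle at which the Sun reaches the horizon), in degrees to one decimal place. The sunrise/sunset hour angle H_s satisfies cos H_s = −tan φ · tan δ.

95.5°

The sunset hour angle satisfies cos H_s = −tan φ tan δ = -0.0955, giving H_s = 95.48°.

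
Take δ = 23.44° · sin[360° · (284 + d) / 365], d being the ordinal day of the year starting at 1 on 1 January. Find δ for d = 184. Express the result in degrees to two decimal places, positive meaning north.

+22.96°

360 × (284 + 184) / 365 = 461.589°; sin(461.589°) = 0.9796.
δ = 23.44 × 0.9796 = 22.962° ≈ +22.96°.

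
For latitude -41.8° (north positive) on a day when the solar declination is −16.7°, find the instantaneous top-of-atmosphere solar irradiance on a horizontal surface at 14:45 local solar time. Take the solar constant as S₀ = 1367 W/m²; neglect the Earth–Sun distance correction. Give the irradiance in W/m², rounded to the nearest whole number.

996 W/m²

Hour angle H = 15° × (14.75 − 12) = 41.25°.
cos θ_z = sin(-41.8°) sin(-16.7°) + cos(-41.8°) cos(-16.7°) cos(41.25°) = 0.1915 + 0.5368 = 0.7283.
Top-of-atmosphere irradiance = S₀ cos θ_z = 1367 × 0.7283 = 995.59 W/m².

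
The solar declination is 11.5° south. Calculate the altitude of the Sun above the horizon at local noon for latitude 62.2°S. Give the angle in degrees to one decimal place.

At local solar noon the hour angle is zero, so the elevation is 90° − |φ − δ| = 90° − |-62.2° − (-11.5°)| = 90° − 50.7° = 39.3°.

39.3°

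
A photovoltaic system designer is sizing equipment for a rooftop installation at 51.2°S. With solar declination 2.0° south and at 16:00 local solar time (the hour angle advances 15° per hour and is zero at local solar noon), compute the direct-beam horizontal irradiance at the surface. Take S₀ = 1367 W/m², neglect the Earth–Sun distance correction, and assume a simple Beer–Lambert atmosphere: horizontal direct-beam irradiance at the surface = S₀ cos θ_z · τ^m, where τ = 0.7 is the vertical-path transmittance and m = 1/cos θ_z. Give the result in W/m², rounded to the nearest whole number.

Hour angle H = 15° × (16 − 12) = 60.00°.
cos θ_z = sin(-51.2°) sin(-2.0°) + cos(-51.2°) cos(-2.0°) cos(60.00°) = 0.0272 + 0.3131 = 0.3403.
Air mass m = 1/cos θ_z = 1/0.3403 = 2.939; τ^m = 0.7^2.939 = 0.3505.
Surface direct beam = 1367 × 0.3403 × 0.3505 = 163.05 W/m².

163 W/m²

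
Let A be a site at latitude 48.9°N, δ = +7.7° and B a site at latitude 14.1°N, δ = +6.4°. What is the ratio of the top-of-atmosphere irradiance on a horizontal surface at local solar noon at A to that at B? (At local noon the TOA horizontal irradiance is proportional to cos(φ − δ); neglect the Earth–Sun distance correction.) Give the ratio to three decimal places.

A: cos θ_z = cos(48.9° − (7.7°)) = 0.7524.
B: cos θ_z = cos(14.1° − (6.4°)) = 0.9910.
Ratio A/B = 0.7524 / 0.9910 = 0.7592.

0.759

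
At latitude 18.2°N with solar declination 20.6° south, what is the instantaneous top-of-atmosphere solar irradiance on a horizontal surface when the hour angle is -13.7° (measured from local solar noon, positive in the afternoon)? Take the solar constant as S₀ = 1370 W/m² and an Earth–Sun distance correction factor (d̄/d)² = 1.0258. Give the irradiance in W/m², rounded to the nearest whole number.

1060 W/m²

cos θ_z = sin(18.2°) sin(-20.6°) + cos(18.2°) cos(-20.6°) cos(-13.70°) = -0.1099 + 0.8639 = 0.7540.
Top-of-atmosphere irradiance = S₀ (d̄/d)² cos θ_z = 1370 × 1.0258 × 0.7540 = 1059.63 W/m².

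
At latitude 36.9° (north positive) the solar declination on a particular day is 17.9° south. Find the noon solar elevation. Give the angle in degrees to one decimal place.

35.2°

At local solar noon the hour angle is zero, so the elevation is 90° − |φ − δ| = 90° − |36.9° − (-17.9°)| = 90° − 54.8° = 35.2°.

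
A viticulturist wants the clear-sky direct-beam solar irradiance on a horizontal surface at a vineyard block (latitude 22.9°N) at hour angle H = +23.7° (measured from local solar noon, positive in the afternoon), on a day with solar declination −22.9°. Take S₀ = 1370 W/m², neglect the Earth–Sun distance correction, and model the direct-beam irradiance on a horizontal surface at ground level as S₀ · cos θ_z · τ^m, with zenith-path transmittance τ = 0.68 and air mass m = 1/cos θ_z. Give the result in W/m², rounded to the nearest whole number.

463 W/m²

cos θ_z = sin(22.9°) sin(-22.9°) + cos(22.9°) cos(-22.9°) cos(23.70°) = -0.1514 + 0.7770 = 0.6256.
Air mass m = 1/cos θ_z = 1/0.6256 = 1.598; τ^m = 0.68^1.598 = 0.5399.
Surface direct beam = 1370 × 0.6256 × 0.5399 = 462.73 W/m².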